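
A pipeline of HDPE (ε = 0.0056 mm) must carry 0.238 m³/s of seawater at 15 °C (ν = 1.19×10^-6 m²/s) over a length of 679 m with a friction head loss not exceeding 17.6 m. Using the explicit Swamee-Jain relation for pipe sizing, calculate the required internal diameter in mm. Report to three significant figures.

D ≈ 298 mm

Swamee-Jain (Type III): D = 0.66·[ε^1.25·(LQ²/(gh_f))^4.75 + ν·Q^9.4·(L/(gh_f))^5.2]^0.04
LQ²/(gh_f) = 0.2228; L/(gh_f) = 3.933
Term 1 = ε^1.25·(…)^4.75 = 2.18×10^-10; Term 2 = ν·Q^9.4·(…)^5.2 = 2.03×10^-9
D = 0.66·(2.18×10^-10 + 2.03×10^-9)^0.04 = 0.2976 m = 298 mm
Check: V = 3.42 m/s, Re = 8.56×10^5, f = 0.01233, h_f = 16.8 m ≈ 17.6 m ✓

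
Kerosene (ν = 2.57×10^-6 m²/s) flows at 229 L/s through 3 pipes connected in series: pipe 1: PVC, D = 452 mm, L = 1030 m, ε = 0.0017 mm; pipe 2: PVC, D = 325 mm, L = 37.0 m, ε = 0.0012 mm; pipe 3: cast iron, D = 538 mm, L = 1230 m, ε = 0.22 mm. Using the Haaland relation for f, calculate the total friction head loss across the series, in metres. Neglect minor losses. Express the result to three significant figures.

Pipe 1: V = 1.427 m/s, Re = 2.51×10^5, ε/D = 3.76×10^-6, f = 0.01486, h_1 = f(L/D)V²/2g = 3.515 m
Pipe 2: V = 2.760 m/s, Re = 3.49×10^5, ε/D = 3.69×10^-6, f = 0.01398, h_2 = f(L/D)V²/2g = 0.6180 m
Pipe 3: V = 1.007 m/s, Re = 2.11×10^5, ε/D = 4.09×10^-4, f = 0.01805, h_3 = f(L/D)V²/2g = 2.135 m
Series → Q common, losses add: H = Σh = 6.268 m

H ≈ 6.27 m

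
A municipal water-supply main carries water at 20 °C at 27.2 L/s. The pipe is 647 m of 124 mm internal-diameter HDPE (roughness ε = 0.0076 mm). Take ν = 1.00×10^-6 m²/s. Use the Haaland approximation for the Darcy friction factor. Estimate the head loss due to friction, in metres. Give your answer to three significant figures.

V = 4Q/(πD²) = 4·0.0272/(π·0.124²) = 2.252 m/s
Re = VD/ν = 2.252·0.124/1.00×10^-6 = 2.79×10^5 → turbulent
ε/D = 0.0076/124 = 6.13×10^-5
Haaland: f = 0.01505
h_f = f(L/D)V²/(2g) = 0.01505·(647/0.124)·2.252²/(2·9.81) = 20.31 m

h_f ≈ 20.3 m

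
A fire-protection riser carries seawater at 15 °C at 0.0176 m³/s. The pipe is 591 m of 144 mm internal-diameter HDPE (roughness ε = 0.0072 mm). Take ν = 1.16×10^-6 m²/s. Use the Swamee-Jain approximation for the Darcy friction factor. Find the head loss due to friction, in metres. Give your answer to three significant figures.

V = 4Q/(πD²) = 4·0.0176/(π·0.144²) = 1.081 m/s
Re = VD/ν = 1.081·0.144/1.16×10^-6 = 1.34×10^5 → turbulent
ε/D = 0.0072/144 = 5.00×10^-5
Swamee-Jain: f = 0.01717
h_f = f(L/D)V²/(2g) = 0.01717·(591/0.144)·1.081²/(2·9.81) = 4.195 m

h_f ≈ 4.19 m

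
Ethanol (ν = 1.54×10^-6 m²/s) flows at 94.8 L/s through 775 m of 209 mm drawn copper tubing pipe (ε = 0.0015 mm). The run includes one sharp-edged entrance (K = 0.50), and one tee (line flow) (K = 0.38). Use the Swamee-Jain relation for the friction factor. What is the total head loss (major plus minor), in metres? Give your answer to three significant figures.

V = 4Q/(πD²) = 2.763 m/s; V²/2g = 0.3892 m
Re = 3.75×10^5, ε/D = 7.18×10^-6 → f = 0.01389 (Swamee-Jain)
Major: h_f = f(L/D)·V²/2g = 0.01389·3708·0.3892 = 20.04 m
Minor: ΣK = 0.880; h_m = ΣK·V²/2g = 0.3425 m
Total H_L = 20.04 + 0.3425 = 20.39 m

H_L ≈ 20.4 m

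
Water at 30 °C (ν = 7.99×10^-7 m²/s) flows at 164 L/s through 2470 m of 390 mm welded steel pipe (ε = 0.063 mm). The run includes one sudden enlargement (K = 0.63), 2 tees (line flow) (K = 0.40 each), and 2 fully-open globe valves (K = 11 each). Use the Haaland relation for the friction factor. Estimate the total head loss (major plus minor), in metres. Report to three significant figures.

V = 4Q/(πD²) = 1.373 m/s; V²/2g = 0.09606 m
Re = 6.70×10^5, ε/D = 1.62×10^-4 → f = 0.01455 (Haaland)
Major: h_f = f(L/D)·V²/2g = 0.01455·6333·0.09606 = 8.850 m
Minor: ΣK = 23.4; h_m = ΣK·V²/2g = 2.251 m
Total H_L = 8.850 + 2.251 = 11.10 m

H_L ≈ 11.1 m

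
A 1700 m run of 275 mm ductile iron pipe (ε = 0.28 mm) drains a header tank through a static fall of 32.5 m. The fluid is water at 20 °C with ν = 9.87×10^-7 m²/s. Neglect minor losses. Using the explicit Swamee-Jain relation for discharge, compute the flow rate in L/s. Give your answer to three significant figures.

Q ≈ 134 L/s

Swamee-Jain (Type II): Q = -0.965·√(gD⁵h_f/L)·ln[ε/(3.7D) + √(3.17ν²L/(gD³h_f))]
√(gD⁵h_f/L) = √(9.81·0.275⁵·32.5/1700) = 0.01717
ε/(3.7D) = 2.75×10^-4; √(3.17ν²L/(gD³h_f)) = 2.81×10^-5
Q = -0.965·0.01717·ln(3.033×10^-4) = 0.1343 m³/s
Check: V = 2.26 m/s, Re = 6.30×10^5, f = 0.02031, h_f = 32.7 m ≈ 32.5 m ✓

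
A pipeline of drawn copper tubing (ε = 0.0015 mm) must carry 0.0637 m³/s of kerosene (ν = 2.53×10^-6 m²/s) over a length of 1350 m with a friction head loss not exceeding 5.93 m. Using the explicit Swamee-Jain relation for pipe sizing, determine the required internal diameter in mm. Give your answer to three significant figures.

Swamee-Jain (Type III): D = 0.66·[ε^1.25·(LQ²/(gh_f))^4.75 + ν·Q^9.4·(L/(gh_f))^5.2]^0.04
LQ²/(gh_f) = 0.09416; L/(gh_f) = 23.21
Term 1 = ε^1.25·(…)^4.75 = 7.02×10^-13; Term 2 = ν·Q^9.4·(…)^5.2 = 1.83×10^-10
D = 0.66·(7.02×10^-13 + 1.83×10^-10)^0.04 = 0.2692 m = 269 mm
Check: V = 1.12 m/s, Re = 1.19×10^5, f = 0.01727, h_f = 5.52 m ≈ 5.93 m ✓

D ≈ 269 mm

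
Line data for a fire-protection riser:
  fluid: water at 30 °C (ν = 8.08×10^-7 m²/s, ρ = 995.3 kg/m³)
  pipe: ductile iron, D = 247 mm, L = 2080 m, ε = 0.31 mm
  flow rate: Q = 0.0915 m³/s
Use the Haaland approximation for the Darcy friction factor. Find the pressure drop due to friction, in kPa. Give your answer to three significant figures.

Δp ≈ 324 kPa

V = 4Q/(πD²) = 4·0.0915/(π·0.247²) = 1.910 m/s
Re = VD/ν = 1.910·0.247/8.08×10^-7 = 5.84×10^5 → turbulent
ε/D = 0.31/247 = 0.00126
Haaland: f = 0.02119
h_f = f(L/D)V²/(2g) = 0.02119·(2080/0.247)·1.910²/(2·9.81) = 33.17 m
Δp = ρg·h_f = 995.3·9.81·33.17 = 323.9 kPa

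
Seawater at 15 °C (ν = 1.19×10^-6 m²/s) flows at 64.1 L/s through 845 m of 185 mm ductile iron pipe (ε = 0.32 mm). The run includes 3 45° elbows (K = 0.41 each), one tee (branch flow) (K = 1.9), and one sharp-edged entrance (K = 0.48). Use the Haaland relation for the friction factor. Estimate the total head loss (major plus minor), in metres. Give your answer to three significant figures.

H_L ≈ 31.6 m

V = 4Q/(πD²) = 2.385 m/s; V²/2g = 0.2898 m
Re = 3.71×10^5, ε/D = 0.00173 → f = 0.02306 (Haaland)
Major: h_f = f(L/D)·V²/2g = 0.02306·4568·0.2898 = 30.53 m
Minor: ΣK = 3.61; h_m = ΣK·V²/2g = 1.046 m
Total H_L = 30.53 + 1.046 = 31.58 m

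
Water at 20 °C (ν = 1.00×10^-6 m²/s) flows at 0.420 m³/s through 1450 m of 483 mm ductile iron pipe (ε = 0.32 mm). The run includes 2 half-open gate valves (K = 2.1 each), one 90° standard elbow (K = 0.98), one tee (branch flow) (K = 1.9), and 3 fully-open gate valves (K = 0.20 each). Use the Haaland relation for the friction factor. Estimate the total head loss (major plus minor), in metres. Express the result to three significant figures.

H_L ≈ 16.7 m

V = 4Q/(πD²) = 2.292 m/s; V²/2g = 0.2678 m
Re = 1.11×10^6, ε/D = 6.63×10^-4 → f = 0.01817 (Haaland)
Major: h_f = f(L/D)·V²/2g = 0.01817·3002·0.2678 = 14.61 m
Minor: ΣK = 7.68; h_m = ΣK·V²/2g = 2.057 m
Total H_L = 14.61 + 2.057 = 16.66 m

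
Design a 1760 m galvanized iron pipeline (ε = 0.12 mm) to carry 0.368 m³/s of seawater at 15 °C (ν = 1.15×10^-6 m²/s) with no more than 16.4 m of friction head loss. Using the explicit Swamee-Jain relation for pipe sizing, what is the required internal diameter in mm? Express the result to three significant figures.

D ≈ 458 mm

Swamee-Jain (Type III): D = 0.66·[ε^1.25·(LQ²/(gh_f))^4.75 + ν·Q^9.4·(L/(gh_f))^5.2]^0.04
LQ²/(gh_f) = 1.481; L/(gh_f) = 10.94
Term 1 = ε^1.25·(…)^4.75 = 8.12×10^-5; Term 2 = ν·Q^9.4·(…)^5.2 = 2.41×10^-5
D = 0.66·(8.12×10^-5 + 2.41×10^-5)^0.04 = 0.4576 m = 458 mm
Check: V = 2.24 m/s, Re = 8.90×10^5, f = 0.01550, h_f = 15.2 m ≈ 16.4 m ✓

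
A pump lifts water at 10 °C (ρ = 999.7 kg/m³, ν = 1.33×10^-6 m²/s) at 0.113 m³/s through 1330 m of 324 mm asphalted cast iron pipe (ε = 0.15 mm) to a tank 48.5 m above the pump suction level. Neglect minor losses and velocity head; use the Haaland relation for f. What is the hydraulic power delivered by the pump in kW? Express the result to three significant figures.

P_hyd ≈ 61.5 kW

V = 4Q/(πD²) = 1.371 m/s; Re = 3.34×10^5; ε/D = 4.63×10^-4; f = 0.01773
h_f = f(L/D)V²/2g = 6.968 m
Total head H = z + h_f = 48.5 + 6.968 = 55.47 m
P_hyd = ρgQH = 999.7·9.81·0.113·55.47 = 61.47 kW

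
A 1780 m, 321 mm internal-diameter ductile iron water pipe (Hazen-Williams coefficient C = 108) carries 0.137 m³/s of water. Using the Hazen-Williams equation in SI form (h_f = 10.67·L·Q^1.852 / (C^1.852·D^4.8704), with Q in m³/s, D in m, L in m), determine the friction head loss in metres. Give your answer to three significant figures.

h_f ≈ 20.8 m

h_f = 10.67·1780·0.137^1.852 / (108^1.852·0.321^4.8704) = 20.77 m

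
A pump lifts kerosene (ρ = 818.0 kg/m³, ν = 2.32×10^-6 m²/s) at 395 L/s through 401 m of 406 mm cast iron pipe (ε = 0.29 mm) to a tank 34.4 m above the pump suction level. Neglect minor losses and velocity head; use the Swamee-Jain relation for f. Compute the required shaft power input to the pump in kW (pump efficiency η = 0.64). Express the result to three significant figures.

P_shaft ≈ 214 kW

V = 4Q/(πD²) = 3.051 m/s; Re = 5.34×10^5; ε/D = 7.14×10^-4; f = 0.01895
h_f = f(L/D)V²/2g = 8.880 m
Total head H = z + h_f = 34.4 + 8.880 = 43.28 m
P_hyd = ρgQH = 818.0·9.81·0.395·43.28 = 137.2 kW
P_shaft = P_hyd/η = 137.2/0.64 = 214.4 kW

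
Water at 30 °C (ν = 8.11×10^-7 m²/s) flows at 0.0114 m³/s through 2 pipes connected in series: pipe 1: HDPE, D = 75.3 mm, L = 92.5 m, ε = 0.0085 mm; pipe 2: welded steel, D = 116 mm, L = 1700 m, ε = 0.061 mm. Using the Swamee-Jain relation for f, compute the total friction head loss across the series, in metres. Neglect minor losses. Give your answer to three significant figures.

Pipe 1: V = 2.560 m/s, Re = 2.38×10^5, ε/D = 1.13×10^-4, f = 0.01607, h_1 = f(L/D)V²/2g = 6.594 m
Pipe 2: V = 1.079 m/s, Re = 1.54×10^5, ε/D = 5.26×10^-4, f = 0.01954, h_2 = f(L/D)V²/2g = 16.98 m
Series → Q common, losses add: H = Σh = 23.58 m

H ≈ 23.6 m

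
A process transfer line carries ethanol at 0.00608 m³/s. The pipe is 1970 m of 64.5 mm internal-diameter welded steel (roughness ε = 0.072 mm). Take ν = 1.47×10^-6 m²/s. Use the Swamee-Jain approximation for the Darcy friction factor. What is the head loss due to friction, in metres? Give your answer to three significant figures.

h_f ≈ 125 m

V = 4Q/(πD²) = 4·0.00608/(π·0.0645²) = 1.861 m/s
Re = VD/ν = 1.861·0.0645/1.47×10^-6 = 8.16×10^4 → turbulent
ε/D = 0.072/64.5 = 0.00112
Swamee-Jain: f = 0.02318
h_f = f(L/D)V²/(2g) = 0.02318·(1970/0.0645)·1.861²/(2·9.81) = 124.9 m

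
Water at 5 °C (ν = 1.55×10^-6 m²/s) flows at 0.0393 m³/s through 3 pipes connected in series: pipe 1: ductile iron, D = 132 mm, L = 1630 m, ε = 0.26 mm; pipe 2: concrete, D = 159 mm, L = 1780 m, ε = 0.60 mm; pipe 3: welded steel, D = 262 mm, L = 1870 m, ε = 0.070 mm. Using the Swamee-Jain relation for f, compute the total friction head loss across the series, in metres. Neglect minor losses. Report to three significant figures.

Pipe 1: V = 2.872 m/s, Re = 2.45×10^5, ε/D = 0.00197, f = 0.02423, h_1 = f(L/D)V²/2g = 125.8 m
Pipe 2: V = 1.979 m/s, Re = 2.03×10^5, ε/D = 0.00377, f = 0.02868, h_2 = f(L/D)V²/2g = 64.11 m
Pipe 3: V = 0.7290 m/s, Re = 1.23×10^5, ε/D = 2.67×10^-4, f = 0.01874, h_3 = f(L/D)V²/2g = 3.623 m
Series → Q common, losses add: H = Σh = 193.5 m

H ≈ 194 m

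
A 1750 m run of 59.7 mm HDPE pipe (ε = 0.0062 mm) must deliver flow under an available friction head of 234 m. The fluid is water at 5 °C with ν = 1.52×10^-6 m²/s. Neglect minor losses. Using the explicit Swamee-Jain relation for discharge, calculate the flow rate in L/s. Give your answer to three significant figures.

Q ≈ 8.25 L/s

Swamee-Jain (Type II): Q = -0.965·√(gD⁵h_f/L)·ln[ε/(3.7D) + √(3.17ν²L/(gD³h_f))]
√(gD⁵h_f/L) = √(9.81·0.0597⁵·234/1750) = 9.974×10^-4
ε/(3.7D) = 2.81×10^-5; √(3.17ν²L/(gD³h_f)) = 1.62×10^-4
Q = -0.965·9.974×10^-4·ln(1.901×10^-4) = 0.008247 m³/s
Check: V = 2.95 m/s, Re = 1.16×10^5, f = 0.01799, h_f = 233 m ≈ 234 m ✓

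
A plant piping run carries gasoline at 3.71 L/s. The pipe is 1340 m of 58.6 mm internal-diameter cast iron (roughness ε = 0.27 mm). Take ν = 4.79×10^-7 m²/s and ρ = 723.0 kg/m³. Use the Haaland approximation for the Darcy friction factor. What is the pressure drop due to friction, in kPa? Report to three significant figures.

Δp ≈ 473 kPa

V = 4Q/(πD²) = 4·0.00371/(π·0.0586²) = 1.376 m/s
Re = VD/ν = 1.376·0.0586/4.79×10^-7 = 1.68×10^5 → turbulent
ε/D = 0.27/58.6 = 0.00461
Haaland: f = 0.03023
h_f = f(L/D)V²/(2g) = 0.03023·(1340/0.0586)·1.376²/(2·9.81) = 66.66 m
Δp = ρg·h_f = 723.0·9.81·66.66 = 472.8 kPa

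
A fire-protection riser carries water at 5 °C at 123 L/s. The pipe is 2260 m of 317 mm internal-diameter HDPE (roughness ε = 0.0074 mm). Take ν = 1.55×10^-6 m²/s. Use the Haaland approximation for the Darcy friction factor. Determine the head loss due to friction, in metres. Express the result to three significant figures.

V = 4Q/(πD²) = 4·0.123/(π·0.317²) = 1.558 m/s
Re = VD/ν = 1.558·0.317/1.55×10^-6 = 3.19×10^5 → turbulent
ε/D = 0.0074/317 = 2.33×10^-5
Haaland: f = 0.01439
h_f = f(L/D)V²/(2g) = 0.01439·(2260/0.317)·1.558²/(2·9.81) = 12.70 m

h_f ≈ 12.7 m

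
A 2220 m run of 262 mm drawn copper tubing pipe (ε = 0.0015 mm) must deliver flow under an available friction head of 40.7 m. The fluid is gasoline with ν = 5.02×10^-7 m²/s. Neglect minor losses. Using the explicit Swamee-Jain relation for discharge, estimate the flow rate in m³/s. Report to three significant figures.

Q ≈ 0.158 m³/s

Swamee-Jain (Type II): Q = -0.965·√(gD⁵h_f/L)·ln[ε/(3.7D) + √(3.17ν²L/(gD³h_f))]
√(gD⁵h_f/L) = √(9.81·0.262⁵·40.7/2220) = 0.01490
ε/(3.7D) = 1.55×10^-6; √(3.17ν²L/(gD³h_f)) = 1.57×10^-5
Q = -0.965·0.01490·ln(1.726×10^-5) = 0.1577 m³/s
Check: V = 2.93 m/s, Re = 1.53×10^6, f = 0.01101, h_f = 40.7 m ≈ 40.7 m ✓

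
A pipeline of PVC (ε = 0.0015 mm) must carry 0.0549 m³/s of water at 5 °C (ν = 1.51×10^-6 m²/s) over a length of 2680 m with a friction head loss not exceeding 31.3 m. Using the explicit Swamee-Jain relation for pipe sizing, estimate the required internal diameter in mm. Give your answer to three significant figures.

D ≈ 204 mm

Swamee-Jain (Type III): D = 0.66·[ε^1.25·(LQ²/(gh_f))^4.75 + ν·Q^9.4·(L/(gh_f))^5.2]^0.04
LQ²/(gh_f) = 0.02631; L/(gh_f) = 8.728
Term 1 = ε^1.25·(…)^4.75 = 1.64×10^-15; Term 2 = ν·Q^9.4·(…)^5.2 = 1.67×10^-13
D = 0.66·(1.64×10^-15 + 1.67×10^-13)^0.04 = 0.2035 m = 204 mm
Check: V = 1.69 m/s, Re = 2.27×10^5, f = 0.01522, h_f = 29.1 m ≈ 31.3 m ✓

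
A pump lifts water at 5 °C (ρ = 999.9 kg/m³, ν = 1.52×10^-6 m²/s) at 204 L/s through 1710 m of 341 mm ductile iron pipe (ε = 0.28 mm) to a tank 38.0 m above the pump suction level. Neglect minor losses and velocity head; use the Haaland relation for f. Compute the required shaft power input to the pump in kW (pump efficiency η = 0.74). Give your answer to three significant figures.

P_shaft ≈ 170 kW

V = 4Q/(πD²) = 2.234 m/s; Re = 5.01×10^5; ε/D = 8.21×10^-4; f = 0.01936
h_f = f(L/D)V²/2g = 24.69 m
Total head H = z + h_f = 38.0 + 24.69 = 62.69 m
P_hyd = ρgQH = 999.9·9.81·0.204·62.69 = 125.4 kW
P_shaft = P_hyd/η = 125.4/0.74 = 169.5 kW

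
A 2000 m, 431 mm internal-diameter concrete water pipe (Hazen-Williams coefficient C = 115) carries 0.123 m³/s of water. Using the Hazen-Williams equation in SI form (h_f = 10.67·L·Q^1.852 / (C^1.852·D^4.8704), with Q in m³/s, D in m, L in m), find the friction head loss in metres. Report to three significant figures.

h_f ≈ 4.05 m

h_f = 10.67·2000·0.123^1.852 / (115^1.852·0.431^4.8704) = 4.051 m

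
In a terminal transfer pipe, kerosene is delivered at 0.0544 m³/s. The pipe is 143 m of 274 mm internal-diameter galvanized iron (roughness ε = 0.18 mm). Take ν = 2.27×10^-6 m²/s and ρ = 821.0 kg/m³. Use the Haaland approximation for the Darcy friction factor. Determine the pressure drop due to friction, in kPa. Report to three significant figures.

Δp ≈ 3.73 kPa

V = 4Q/(πD²) = 4·0.0544/(π·0.274²) = 0.9226 m/s
Re = VD/ν = 0.9226·0.274/2.27×10^-6 = 1.11×10^5 → turbulent
ε/D = 0.18/274 = 6.57×10^-4
Haaland: f = 0.02046
h_f = f(L/D)V²/(2g) = 0.02046·(143/0.274)·0.9226²/(2·9.81) = 0.4632 m
Δp = ρg·h_f = 821.0·9.81·0.4632 = 3.731 kPa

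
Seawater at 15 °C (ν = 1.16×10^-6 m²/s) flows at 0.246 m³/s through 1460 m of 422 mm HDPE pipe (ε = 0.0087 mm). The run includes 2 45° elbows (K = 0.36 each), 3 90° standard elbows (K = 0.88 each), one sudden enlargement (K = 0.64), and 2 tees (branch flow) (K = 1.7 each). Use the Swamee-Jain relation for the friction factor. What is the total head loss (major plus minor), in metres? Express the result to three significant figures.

H_L ≈ 8.21 m

V = 4Q/(πD²) = 1.759 m/s; V²/2g = 0.1577 m
Re = 6.40×10^5, ε/D = 2.06×10^-5 → f = 0.01291 (Swamee-Jain)
Major: h_f = f(L/D)·V²/2g = 0.01291·3460·0.1577 = 7.041 m
Minor: ΣK = 7.40; h_m = ΣK·V²/2g = 1.167 m
Total H_L = 7.041 + 1.167 = 8.208 m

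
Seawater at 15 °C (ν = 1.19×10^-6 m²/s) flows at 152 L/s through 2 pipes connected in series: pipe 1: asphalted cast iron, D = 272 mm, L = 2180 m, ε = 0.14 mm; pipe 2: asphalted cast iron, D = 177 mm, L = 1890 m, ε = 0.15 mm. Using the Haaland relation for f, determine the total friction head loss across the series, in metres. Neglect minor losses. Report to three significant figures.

Pipe 1: V = 2.616 m/s, Re = 5.98×10^5, ε/D = 5.15×10^-4, f = 0.01754, h_1 = f(L/D)V²/2g = 49.04 m
Pipe 2: V = 6.177 m/s, Re = 9.19×10^5, ε/D = 8.47×10^-4, f = 0.01923, h_2 = f(L/D)V²/2g = 399.4 m
Series → Q common, losses add: H = Σh = 448.4 m

H ≈ 448 m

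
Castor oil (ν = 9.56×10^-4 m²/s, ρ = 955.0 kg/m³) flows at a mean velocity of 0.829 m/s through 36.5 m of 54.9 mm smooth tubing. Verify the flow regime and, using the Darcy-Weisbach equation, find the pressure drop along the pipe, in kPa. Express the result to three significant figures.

Δp ≈ 293 kPa

Re = VD/ν = 0.829·0.05490/9.56×10^-4 = 47.6 → laminar (Re < 2300)
f = 64/Re = 1.344
h_f = f(L/D)V²/(2g) = 1.344·(36.5/0.05490)·0.829²/(2·9.81) = 31.31 m
Δp = ρg·h_f = 955.0·9.81·31.31 = 293.3 kPa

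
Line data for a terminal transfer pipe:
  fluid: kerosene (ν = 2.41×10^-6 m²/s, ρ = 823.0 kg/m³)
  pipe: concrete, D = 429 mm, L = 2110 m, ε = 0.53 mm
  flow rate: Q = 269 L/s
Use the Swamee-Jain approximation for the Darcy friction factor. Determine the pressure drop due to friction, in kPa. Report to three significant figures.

V = 4Q/(πD²) = 4·0.269/(π·0.429²) = 1.861 m/s
Re = VD/ν = 1.861·0.429/2.41×10^-6 = 3.31×10^5 → turbulent
ε/D = 0.53/429 = 0.00124
Swamee-Jain: f = 0.02159
h_f = f(L/D)V²/(2g) = 0.02159·(2110/0.429)·1.861²/(2·9.81) = 18.75 m
Δp = ρg·h_f = 823.0·9.81·18.75 = 151.4 kPa

Δp ≈ 151 kPa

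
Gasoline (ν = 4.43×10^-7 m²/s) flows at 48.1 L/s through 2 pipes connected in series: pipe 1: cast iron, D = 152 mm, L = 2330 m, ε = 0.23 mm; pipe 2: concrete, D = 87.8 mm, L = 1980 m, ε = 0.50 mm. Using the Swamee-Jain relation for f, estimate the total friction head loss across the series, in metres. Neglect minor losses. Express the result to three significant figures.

H ≈ 2420 m

Pipe 1: V = 2.651 m/s, Re = 9.10×10^5, ε/D = 0.00151, f = 0.02211, h_1 = f(L/D)V²/2g = 121.4 m
Pipe 2: V = 7.944 m/s, Re = 1.57×10^6, ε/D = 0.00569, f = 0.03170, h_2 = f(L/D)V²/2g = 2299 m
Series → Q common, losses add: H = Σh = 2421 m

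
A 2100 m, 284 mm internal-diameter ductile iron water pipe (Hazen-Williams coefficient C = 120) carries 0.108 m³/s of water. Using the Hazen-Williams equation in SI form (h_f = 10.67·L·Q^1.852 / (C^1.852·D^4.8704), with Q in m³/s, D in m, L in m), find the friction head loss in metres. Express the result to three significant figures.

h_f ≈ 23.6 m

h_f = 10.67·2100·0.108^1.852 / (120^1.852·0.284^4.8704) = 23.56 m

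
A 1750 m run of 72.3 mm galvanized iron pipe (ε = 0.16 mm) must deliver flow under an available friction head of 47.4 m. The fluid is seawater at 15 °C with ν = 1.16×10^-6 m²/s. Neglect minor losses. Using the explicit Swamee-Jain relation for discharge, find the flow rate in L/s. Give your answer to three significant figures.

Swamee-Jain (Type II): Q = -0.965·√(gD⁵h_f/L)·ln[ε/(3.7D) + √(3.17ν²L/(gD³h_f))]
√(gD⁵h_f/L) = √(9.81·0.0723⁵·47.4/1750) = 7.245×10^-4
ε/(3.7D) = 5.98×10^-4; √(3.17ν²L/(gD³h_f)) = 2.06×10^-4
Q = -0.965·7.245×10^-4·ln(8.042×10^-4) = 0.004982 m³/s
Check: V = 1.21 m/s, Re = 7.56×10^4, f = 0.02635, h_f = 47.9 m ≈ 47.4 m ✓

Q ≈ 4.98 L/s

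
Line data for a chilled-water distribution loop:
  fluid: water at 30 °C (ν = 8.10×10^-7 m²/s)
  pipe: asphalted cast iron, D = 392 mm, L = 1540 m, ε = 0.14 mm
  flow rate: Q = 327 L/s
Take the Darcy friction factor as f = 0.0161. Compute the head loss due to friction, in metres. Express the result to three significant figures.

h_f ≈ 23.7 m

V = 4Q/(πD²) = 4·0.327/(π·0.392²) = 2.709 m/s
h_f = f(L/D)V²/(2g) = 0.01610·(1540/0.392)·2.709²/(2·9.81) = 23.67 m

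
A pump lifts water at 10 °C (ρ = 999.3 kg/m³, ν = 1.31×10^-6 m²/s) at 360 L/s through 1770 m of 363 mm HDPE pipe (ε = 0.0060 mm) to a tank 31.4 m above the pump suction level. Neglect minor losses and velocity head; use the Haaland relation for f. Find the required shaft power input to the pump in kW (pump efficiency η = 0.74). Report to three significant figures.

V = 4Q/(πD²) = 3.479 m/s; Re = 9.64×10^5; ε/D = 1.65×10^-5; f = 0.01196
h_f = f(L/D)V²/2g = 35.96 m
Total head H = z + h_f = 31.4 + 35.96 = 67.36 m
P_hyd = ρgQH = 999.3·9.81·0.360·67.36 = 237.7 kW
P_shaft = P_hyd/η = 237.7/0.74 = 321.3 kW

P_shaft ≈ 321 kW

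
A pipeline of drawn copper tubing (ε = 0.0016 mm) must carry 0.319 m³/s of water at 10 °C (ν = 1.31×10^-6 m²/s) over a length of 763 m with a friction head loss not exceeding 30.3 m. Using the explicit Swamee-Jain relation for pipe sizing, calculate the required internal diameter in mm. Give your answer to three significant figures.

D ≈ 304 mm

Swamee-Jain (Type III): D = 0.66·[ε^1.25·(LQ²/(gh_f))^4.75 + ν·Q^9.4·(L/(gh_f))^5.2]^0.04
LQ²/(gh_f) = 0.2612; L/(gh_f) = 2.567
Term 1 = ε^1.25·(…)^4.75 = 9.68×10^-11; Term 2 = ν·Q^9.4·(…)^5.2 = 3.82×10^-9
D = 0.66·(9.68×10^-11 + 3.82×10^-9)^0.04 = 0.3043 m = 304 mm
Check: V = 4.39 m/s, Re = 1.02×10^6, f = 0.01170, h_f = 28.8 m ≈ 30.3 m ✓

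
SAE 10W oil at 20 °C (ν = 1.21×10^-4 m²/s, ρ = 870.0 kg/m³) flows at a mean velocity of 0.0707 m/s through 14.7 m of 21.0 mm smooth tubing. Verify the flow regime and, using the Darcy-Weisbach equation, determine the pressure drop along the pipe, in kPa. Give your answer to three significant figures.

Re = VD/ν = 0.0707·0.02100/1.21×10^-4 = 12.3 → laminar (Re < 2300)
f = 64/Re = 5.216
h_f = f(L/D)V²/(2g) = 5.216·(14.7/0.02100)·0.0707²/(2·9.81) = 0.9302 m
Δp = ρg·h_f = 870.0·9.81·0.9302 = 7.939 kPa

Δp ≈ 7.94 kPa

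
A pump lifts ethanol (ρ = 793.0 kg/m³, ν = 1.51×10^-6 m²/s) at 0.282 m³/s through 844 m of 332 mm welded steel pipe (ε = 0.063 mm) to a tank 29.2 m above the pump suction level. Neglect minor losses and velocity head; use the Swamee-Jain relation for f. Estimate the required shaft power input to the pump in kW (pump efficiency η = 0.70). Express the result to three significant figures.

V = 4Q/(πD²) = 3.257 m/s; Re = 7.16×10^5; ε/D = 1.90×10^-4; f = 0.01498
h_f = f(L/D)V²/2g = 20.59 m
Total head H = z + h_f = 29.2 + 20.59 = 49.79 m
P_hyd = ρgQH = 793.0·9.81·0.282·49.79 = 109.2 kW
P_shaft = P_hyd/η = 109.2/0.70 = 156.1 kW

P_shaft ≈ 156 kW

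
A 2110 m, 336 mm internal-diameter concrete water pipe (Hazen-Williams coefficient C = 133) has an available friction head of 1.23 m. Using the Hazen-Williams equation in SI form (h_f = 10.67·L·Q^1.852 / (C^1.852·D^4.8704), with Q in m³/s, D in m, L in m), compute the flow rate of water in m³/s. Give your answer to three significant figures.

Rearranging: Q = [h_f·C^1.852·D^4.8704 / (10.67·L)]^(1/1.852)
Q = [1.23·133^1.852·0.336^4.8704 / (10.67·2110)]^0.540 = 0.03772 m³/s

Q ≈ 0.0377 m³/s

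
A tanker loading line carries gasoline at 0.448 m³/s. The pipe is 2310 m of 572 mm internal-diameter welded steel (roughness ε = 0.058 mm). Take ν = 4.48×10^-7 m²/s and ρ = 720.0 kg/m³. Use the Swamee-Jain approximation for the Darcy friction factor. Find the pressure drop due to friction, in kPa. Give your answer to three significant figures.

V = 4Q/(πD²) = 4·0.448/(π·0.572²) = 1.743 m/s
Re = VD/ν = 1.743·0.572/4.48×10^-7 = 2.23×10^6 → turbulent
ε/D = 0.058/572 = 1.01×10^-4
Swamee-Jain: f = 0.01283
h_f = f(L/D)V²/(2g) = 0.01283·(2310/0.572)·1.743²/(2·9.81) = 8.027 m
Δp = ρg·h_f = 720.0·9.81·8.027 = 56.69 kPa

Δp ≈ 56.7 kPa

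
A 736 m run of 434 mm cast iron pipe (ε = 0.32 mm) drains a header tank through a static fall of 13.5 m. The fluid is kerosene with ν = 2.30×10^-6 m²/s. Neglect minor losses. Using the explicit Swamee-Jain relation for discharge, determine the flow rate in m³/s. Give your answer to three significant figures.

Q ≈ 0.425 m³/s

Swamee-Jain (Type II): Q = -0.965·√(gD⁵h_f/L)·ln[ε/(3.7D) + √(3.17ν²L/(gD³h_f))]
√(gD⁵h_f/L) = √(9.81·0.434⁵·13.5/736) = 0.05264
ε/(3.7D) = 1.99×10^-4; √(3.17ν²L/(gD³h_f)) = 3.38×10^-5
Q = -0.965·0.05264·ln(2.330×10^-4) = 0.4249 m³/s
Check: V = 2.87 m/s, Re = 5.42×10^5, f = 0.01906, h_f = 13.6 m ≈ 13.5 m ✓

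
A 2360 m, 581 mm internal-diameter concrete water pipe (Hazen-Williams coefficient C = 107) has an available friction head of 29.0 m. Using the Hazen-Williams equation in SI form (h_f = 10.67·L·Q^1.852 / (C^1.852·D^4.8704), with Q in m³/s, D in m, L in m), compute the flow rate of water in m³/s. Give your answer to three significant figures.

Q ≈ 0.664 m³/s

Rearranging: Q = [h_f·C^1.852·D^4.8704 / (10.67·L)]^(1/1.852)
Q = [29.0·107^1.852·0.581^4.8704 / (10.67·2360)]^0.540 = 0.6644 m³/s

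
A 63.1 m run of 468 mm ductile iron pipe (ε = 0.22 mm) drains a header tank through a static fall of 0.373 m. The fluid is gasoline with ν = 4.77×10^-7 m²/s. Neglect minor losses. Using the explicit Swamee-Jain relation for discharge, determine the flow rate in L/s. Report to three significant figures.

Q ≈ 309 L/s

Swamee-Jain (Type II): Q = -0.965·√(gD⁵h_f/L)·ln[ε/(3.7D) + √(3.17ν²L/(gD³h_f))]
√(gD⁵h_f/L) = √(9.81·0.468⁵·0.373/63.1) = 0.03608
ε/(3.7D) = 1.27×10^-4; √(3.17ν²L/(gD³h_f)) = 1.10×10^-5
Q = -0.965·0.03608·ln(1.381×10^-4) = 0.3095 m³/s
Check: V = 1.80 m/s, Re = 1.77×10^6, f = 0.01685, h_f = 0.375 m ≈ 0.373 m ✓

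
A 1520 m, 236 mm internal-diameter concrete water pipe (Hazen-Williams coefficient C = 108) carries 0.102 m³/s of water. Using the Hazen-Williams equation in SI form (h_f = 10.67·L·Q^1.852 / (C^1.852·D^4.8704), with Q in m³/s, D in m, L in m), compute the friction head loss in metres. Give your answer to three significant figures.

h_f ≈ 45.9 m

h_f = 10.67·1520·0.102^1.852 / (108^1.852·0.236^4.8704) = 45.94 m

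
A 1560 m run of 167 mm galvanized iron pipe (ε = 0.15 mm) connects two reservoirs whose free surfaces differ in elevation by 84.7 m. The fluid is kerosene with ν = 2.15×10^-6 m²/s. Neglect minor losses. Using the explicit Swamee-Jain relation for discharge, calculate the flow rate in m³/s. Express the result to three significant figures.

Swamee-Jain (Type II): Q = -0.965·√(gD⁵h_f/L)·ln[ε/(3.7D) + √(3.17ν²L/(gD³h_f))]
√(gD⁵h_f/L) = √(9.81·0.167⁵·84.7/1560) = 0.008318
ε/(3.7D) = 2.43×10^-4; √(3.17ν²L/(gD³h_f)) = 7.69×10^-5
Q = -0.965·0.008318·ln(3.196×10^-4) = 0.06460 m³/s
Check: V = 2.95 m/s, Re = 2.29×10^5, f = 0.02061, h_f = 85.3 m ≈ 84.7 m ✓

Q ≈ 0.0646 m³/s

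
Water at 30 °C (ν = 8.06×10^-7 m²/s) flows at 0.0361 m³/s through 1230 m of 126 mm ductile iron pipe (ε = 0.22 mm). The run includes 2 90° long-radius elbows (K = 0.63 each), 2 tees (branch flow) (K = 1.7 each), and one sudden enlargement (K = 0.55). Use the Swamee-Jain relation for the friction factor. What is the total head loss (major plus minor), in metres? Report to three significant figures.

H_L ≈ 98.8 m

V = 4Q/(πD²) = 2.895 m/s; V²/2g = 0.4272 m
Re = 4.53×10^5, ε/D = 0.00175 → f = 0.02316 (Swamee-Jain)
Major: h_f = f(L/D)·V²/2g = 0.02316·9762·0.4272 = 96.61 m
Minor: ΣK = 5.21; h_m = ΣK·V²/2g = 2.226 m
Total H_L = 96.61 + 2.226 = 98.83 m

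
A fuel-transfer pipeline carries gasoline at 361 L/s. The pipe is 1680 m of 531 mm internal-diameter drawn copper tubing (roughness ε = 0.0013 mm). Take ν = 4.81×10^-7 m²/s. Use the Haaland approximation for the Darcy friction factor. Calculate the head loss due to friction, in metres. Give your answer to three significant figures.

V = 4Q/(πD²) = 4·0.361/(π·0.531²) = 1.630 m/s
Re = VD/ν = 1.630·0.531/4.81×10^-7 = 1.80×10^6 → turbulent
ε/D = 0.0013/531 = 2.45×10^-6
Haaland: f = 0.01058
h_f = f(L/D)V²/(2g) = 0.01058·(1680/0.531)·1.630²/(2·9.81) = 4.534 m

h_f ≈ 4.53 m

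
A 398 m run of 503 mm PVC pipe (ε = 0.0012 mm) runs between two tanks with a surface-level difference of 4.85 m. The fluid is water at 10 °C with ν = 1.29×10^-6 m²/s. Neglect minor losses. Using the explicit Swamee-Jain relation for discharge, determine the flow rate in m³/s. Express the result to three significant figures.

Q ≈ 0.650 m³/s

Swamee-Jain (Type II): Q = -0.965·√(gD⁵h_f/L)·ln[ε/(3.7D) + √(3.17ν²L/(gD³h_f))]
√(gD⁵h_f/L) = √(9.81·0.503⁵·4.85/398) = 0.06204
ε/(3.7D) = 6.45×10^-7; √(3.17ν²L/(gD³h_f)) = 1.86×10^-5
Q = -0.965·0.06204·ln(1.927×10^-5) = 0.6500 m³/s
Check: V = 3.27 m/s, Re = 1.28×10^6, f = 0.01122, h_f = 4.84 m ≈ 4.85 m ✓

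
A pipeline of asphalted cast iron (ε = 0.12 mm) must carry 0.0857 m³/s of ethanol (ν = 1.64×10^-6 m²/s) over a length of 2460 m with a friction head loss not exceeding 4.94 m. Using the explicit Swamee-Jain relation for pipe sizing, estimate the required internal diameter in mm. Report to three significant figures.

Swamee-Jain (Type III): D = 0.66·[ε^1.25·(LQ²/(gh_f))^4.75 + ν·Q^9.4·(L/(gh_f))^5.2]^0.04
LQ²/(gh_f) = 0.3728; L/(gh_f) = 50.76
Term 1 = ε^1.25·(…)^4.75 = 1.16×10^-7; Term 2 = ν·Q^9.4·(…)^5.2 = 1.13×10^-7
D = 0.66·(1.16×10^-7 + 1.13×10^-7)^0.04 = 0.3580 m = 358 mm
Check: V = 0.851 m/s, Re = 1.86×10^5, f = 0.01815, h_f = 4.61 m ≈ 4.94 m ✓

D ≈ 358 mm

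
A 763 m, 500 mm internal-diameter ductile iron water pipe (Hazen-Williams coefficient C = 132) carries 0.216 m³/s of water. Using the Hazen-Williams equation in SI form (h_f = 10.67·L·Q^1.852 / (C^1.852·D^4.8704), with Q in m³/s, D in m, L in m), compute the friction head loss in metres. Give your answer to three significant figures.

h_f = 10.67·763·0.216^1.852 / (132^1.852·0.500^4.8704) = 1.648 m

h_f ≈ 1.65 m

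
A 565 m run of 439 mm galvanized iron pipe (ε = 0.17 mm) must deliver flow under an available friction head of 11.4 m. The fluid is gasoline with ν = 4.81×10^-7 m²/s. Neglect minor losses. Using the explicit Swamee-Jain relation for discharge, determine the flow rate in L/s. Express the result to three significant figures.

Q ≈ 499 L/s

Swamee-Jain (Type II): Q = -0.965·√(gD⁵h_f/L)·ln[ε/(3.7D) + √(3.17ν²L/(gD³h_f))]
√(gD⁵h_f/L) = √(9.81·0.439⁵·11.4/565) = 0.05681
ε/(3.7D) = 1.05×10^-4; √(3.17ν²L/(gD³h_f)) = 6.62×10^-6
Q = -0.965·0.05681·ln(1.113×10^-4) = 0.4991 m³/s
Check: V = 3.30 m/s, Re = 3.01×10^6, f = 0.01605, h_f = 11.4 m ≈ 11.4 m ✓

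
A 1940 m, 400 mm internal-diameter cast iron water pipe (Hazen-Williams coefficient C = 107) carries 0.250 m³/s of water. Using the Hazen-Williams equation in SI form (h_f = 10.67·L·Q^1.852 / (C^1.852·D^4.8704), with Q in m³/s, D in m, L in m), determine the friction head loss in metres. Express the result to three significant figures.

h_f ≈ 24.0 m

h_f = 10.67·1940·0.250^1.852 / (107^1.852·0.400^4.8704) = 24.02 m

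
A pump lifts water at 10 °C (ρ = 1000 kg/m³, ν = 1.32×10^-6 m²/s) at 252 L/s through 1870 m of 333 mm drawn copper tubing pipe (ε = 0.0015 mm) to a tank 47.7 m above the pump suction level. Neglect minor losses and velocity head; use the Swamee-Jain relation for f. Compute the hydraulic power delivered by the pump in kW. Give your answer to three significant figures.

V = 4Q/(πD²) = 2.893 m/s; Re = 7.30×10^5; ε/D = 4.50×10^-6; f = 0.01234
h_f = f(L/D)V²/2g = 29.57 m
Total head H = z + h_f = 47.7 + 29.57 = 77.27 m
P_hyd = ρgQH = 1000·9.81·0.252·77.27 = 191.0 kW

P_hyd ≈ 191 kW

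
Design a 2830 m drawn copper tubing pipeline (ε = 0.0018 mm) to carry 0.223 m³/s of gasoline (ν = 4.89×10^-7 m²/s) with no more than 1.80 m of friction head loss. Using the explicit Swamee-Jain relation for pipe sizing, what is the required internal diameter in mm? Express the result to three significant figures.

Swamee-Jain (Type III): D = 0.66·[ε^1.25·(LQ²/(gh_f))^4.75 + ν·Q^9.4·(L/(gh_f))^5.2]^0.04
LQ²/(gh_f) = 7.970; L/(gh_f) = 160.3
Term 1 = ε^1.25·(…)^4.75 = 0.00126; Term 2 = ν·Q^9.4·(…)^5.2 = 0.107
D = 0.66·(0.00126 + 0.107)^0.04 = 0.6038 m = 604 mm
Check: V = 0.779 m/s, Re = 9.62×10^5, f = 0.01176, h_f = 1.70 m ≈ 1.80 m ✓

D ≈ 604 mm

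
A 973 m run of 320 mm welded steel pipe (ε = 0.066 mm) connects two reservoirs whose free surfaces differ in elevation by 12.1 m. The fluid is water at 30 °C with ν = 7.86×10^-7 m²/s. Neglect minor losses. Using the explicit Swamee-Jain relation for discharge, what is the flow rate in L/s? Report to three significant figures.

Q ≈ 185 L/s

Swamee-Jain (Type II): Q = -0.965·√(gD⁵h_f/L)·ln[ε/(3.7D) + √(3.17ν²L/(gD³h_f))]
√(gD⁵h_f/L) = √(9.81·0.320⁵·12.1/973) = 0.02023
ε/(3.7D) = 5.57×10^-5; √(3.17ν²L/(gD³h_f)) = 2.21×10^-5
Q = -0.965·0.02023·ln(7.788×10^-5) = 0.1847 m³/s
Check: V = 2.30 m/s, Re = 9.35×10^5, f = 0.01490, h_f = 12.2 m ≈ 12.1 m ✓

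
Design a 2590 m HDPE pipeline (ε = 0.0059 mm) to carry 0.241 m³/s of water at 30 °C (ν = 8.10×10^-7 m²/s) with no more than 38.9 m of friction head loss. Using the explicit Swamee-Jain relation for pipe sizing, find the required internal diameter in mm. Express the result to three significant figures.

Swamee-Jain (Type III): D = 0.66·[ε^1.25·(LQ²/(gh_f))^4.75 + ν·Q^9.4·(L/(gh_f))^5.2]^0.04
LQ²/(gh_f) = 0.3942; L/(gh_f) = 6.787
Term 1 = ε^1.25·(…)^4.75 = 3.49×10^-9; Term 2 = ν·Q^9.4·(…)^5.2 = 2.66×10^-8
D = 0.66·(3.49×10^-9 + 2.66×10^-8)^0.04 = 0.3301 m = 330 mm
Check: V = 2.82 m/s, Re = 1.15×10^6, f = 0.01181, h_f = 37.4 m ≈ 38.9 m ✓

D ≈ 330 mm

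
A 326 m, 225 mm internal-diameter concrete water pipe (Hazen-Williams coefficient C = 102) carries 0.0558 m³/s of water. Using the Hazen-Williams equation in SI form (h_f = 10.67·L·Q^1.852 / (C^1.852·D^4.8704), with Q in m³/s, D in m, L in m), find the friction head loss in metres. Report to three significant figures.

h_f ≈ 4.52 m

h_f = 10.67·326·0.0558^1.852 / (102^1.852·0.225^4.8704) = 4.522 m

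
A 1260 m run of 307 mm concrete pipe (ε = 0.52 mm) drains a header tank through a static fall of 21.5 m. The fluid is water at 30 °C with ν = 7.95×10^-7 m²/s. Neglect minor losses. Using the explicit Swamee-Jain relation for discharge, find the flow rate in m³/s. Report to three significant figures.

Q ≈ 0.158 m³/s

Swamee-Jain (Type II): Q = -0.965·√(gD⁵h_f/L)·ln[ε/(3.7D) + √(3.17ν²L/(gD³h_f))]
√(gD⁵h_f/L) = √(9.81·0.307⁵·21.5/1260) = 0.02137
ε/(3.7D) = 4.58×10^-4; √(3.17ν²L/(gD³h_f)) = 2.03×10^-5
Q = -0.965·0.02137·ln(4.781×10^-4) = 0.1576 m³/s
Check: V = 2.13 m/s, Re = 8.22×10^5, f = 0.02276, h_f = 21.6 m ≈ 21.5 m ✓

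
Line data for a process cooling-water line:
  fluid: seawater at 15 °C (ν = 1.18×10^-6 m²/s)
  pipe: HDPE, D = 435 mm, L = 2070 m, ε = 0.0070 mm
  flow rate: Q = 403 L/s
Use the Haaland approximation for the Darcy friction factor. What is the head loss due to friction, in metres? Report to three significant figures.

h_f ≈ 21.2 m

V = 4Q/(πD²) = 4·0.403/(π·0.435²) = 2.712 m/s
Re = VD/ν = 2.712·0.435/1.18×10^-6 = 1.00×10^6 → turbulent
ε/D = 0.0070/435 = 1.61×10^-5
Haaland: f = 0.01189
h_f = f(L/D)V²/(2g) = 0.01189·(2070/0.435)·2.712²/(2·9.81) = 21.20 m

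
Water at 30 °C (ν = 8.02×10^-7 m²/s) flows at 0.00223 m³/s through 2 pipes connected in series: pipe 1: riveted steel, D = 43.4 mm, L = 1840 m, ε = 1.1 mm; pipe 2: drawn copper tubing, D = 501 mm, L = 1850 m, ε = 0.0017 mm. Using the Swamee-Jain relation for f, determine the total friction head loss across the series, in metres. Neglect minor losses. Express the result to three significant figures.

Pipe 1: V = 1.507 m/s, Re = 8.16×10^4, ε/D = 0.0253, f = 0.05405, h_1 = f(L/D)V²/2g = 265.4 m
Pipe 2: V = 0.01131 m/s, Re = 7070, ε/D = 3.39×10^-6, f = 0.03416, h_2 = f(L/D)V²/2g = 8.227×10^-4 m
Series → Q common, losses add: H = Σh = 265.4 m

H ≈ 265 m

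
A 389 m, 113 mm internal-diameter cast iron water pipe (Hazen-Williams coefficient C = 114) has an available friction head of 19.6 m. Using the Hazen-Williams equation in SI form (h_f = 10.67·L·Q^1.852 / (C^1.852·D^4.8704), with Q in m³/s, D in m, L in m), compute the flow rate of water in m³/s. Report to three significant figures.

Rearranging: Q = [h_f·C^1.852·D^4.8704 / (10.67·L)]^(1/1.852)
Q = [19.6·114^1.852·0.113^4.8704 / (10.67·389)]^0.540 = 0.02046 m³/s

Q ≈ 0.0205 m³/s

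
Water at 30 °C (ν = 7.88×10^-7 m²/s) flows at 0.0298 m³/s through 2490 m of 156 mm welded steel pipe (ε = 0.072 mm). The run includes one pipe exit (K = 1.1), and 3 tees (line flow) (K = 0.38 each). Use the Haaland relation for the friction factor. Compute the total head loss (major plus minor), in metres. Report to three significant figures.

V = 4Q/(πD²) = 1.559 m/s; V²/2g = 0.1239 m
Re = 3.09×10^5, ε/D = 4.62×10^-4 → f = 0.01781 (Haaland)
Major: h_f = f(L/D)·V²/2g = 0.01781·15962·0.1239 = 35.22 m
Minor: ΣK = 2.24; h_m = ΣK·V²/2g = 0.2775 m
Total H_L = 35.22 + 0.2775 = 35.50 m

H_L ≈ 35.5 m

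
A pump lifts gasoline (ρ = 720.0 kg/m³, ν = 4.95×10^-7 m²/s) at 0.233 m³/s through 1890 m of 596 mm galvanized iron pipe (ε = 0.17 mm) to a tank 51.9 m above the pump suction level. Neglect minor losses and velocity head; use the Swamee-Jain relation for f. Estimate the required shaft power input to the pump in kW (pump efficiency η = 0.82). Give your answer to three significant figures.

P_shaft ≈ 108 kW

V = 4Q/(πD²) = 0.8352 m/s; Re = 1.01×10^6; ε/D = 2.85×10^-4; f = 0.01562
h_f = f(L/D)V²/2g = 1.761 m
Total head H = z + h_f = 51.9 + 1.761 = 53.66 m
P_hyd = ρgQH = 720.0·9.81·0.233·53.66 = 88.31 kW
P_shaft = P_hyd/η = 88.31/0.82 = 107.7 kW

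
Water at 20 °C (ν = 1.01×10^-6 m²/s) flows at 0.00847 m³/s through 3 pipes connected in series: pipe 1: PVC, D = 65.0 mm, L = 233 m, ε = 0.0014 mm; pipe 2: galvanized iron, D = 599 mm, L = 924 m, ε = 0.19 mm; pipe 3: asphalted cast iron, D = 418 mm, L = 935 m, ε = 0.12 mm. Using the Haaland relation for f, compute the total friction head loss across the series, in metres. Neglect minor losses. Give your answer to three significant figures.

Pipe 1: V = 2.553 m/s, Re = 1.64×10^5, ε/D = 2.15×10^-5, f = 0.01623, h_1 = f(L/D)V²/2g = 19.32 m
Pipe 2: V = 0.03006 m/s, Re = 1.78×10^4, ε/D = 3.17×10^-4, f = 0.02703, h_2 = f(L/D)V²/2g = 0.001920 m
Pipe 3: V = 0.06172 m/s, Re = 2.55×10^4, ε/D = 2.87×10^-4, f = 0.02482, h_3 = f(L/D)V²/2g = 0.01078 m
Series → Q common, losses add: H = Σh = 19.33 m

H ≈ 19.3 m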